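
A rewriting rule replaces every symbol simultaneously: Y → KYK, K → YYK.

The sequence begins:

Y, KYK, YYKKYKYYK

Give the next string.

Apply φ to YYKKYKYYK symbol by symbol: Y→KYK, Y→KYK, K→YYK, K→YYK, Y→KYK, K→YYK, Y→KYK, Y→KYK, K→YYK; joined: KYK KYK YYK YYK KYK YYK KYK KYK YYK.

KYKKYKYYKYYKKYKYYKKYKKYKYYK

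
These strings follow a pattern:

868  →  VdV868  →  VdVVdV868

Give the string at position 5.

Every step adds VdV at the front: s(k+1) = VdV·s(k).
From VdVVdV868, 2 further steps: VdVVdV868 → VdVVdVVdV868 → (answer).

VdVVdVVdVVdV868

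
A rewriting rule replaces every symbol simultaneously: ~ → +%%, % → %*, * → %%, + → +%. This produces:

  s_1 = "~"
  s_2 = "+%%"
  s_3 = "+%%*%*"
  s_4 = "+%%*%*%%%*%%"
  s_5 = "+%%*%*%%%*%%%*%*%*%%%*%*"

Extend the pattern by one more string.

Applying the rule to each of the 24 symbols of +%%*%*%%%*%%%*%*%*%%%*%* gives the pieces +% %* %* %% %* %% %* %* %* %% %* %* %* %% %* %% %* %% %* %* %* %% %* %%, which concatenate to the answer.

+%%*%*%%%*%%%*%*%*%%%*%*%*%%%*%%%*%%%*%*%*%%%*%%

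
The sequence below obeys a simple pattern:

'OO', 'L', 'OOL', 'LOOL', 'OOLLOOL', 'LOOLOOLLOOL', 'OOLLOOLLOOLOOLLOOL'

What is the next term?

This is a Fibonacci-style word recurrence s(k) = s(k−2)·s(k−1): e.g. OO·L = OOL.
So term 8 is LOOLOOLLOOL·OOLLOOLLOOLOOLLOOL.

LOOLOOLLOOLOOLLOOLLOOLOOLLOOL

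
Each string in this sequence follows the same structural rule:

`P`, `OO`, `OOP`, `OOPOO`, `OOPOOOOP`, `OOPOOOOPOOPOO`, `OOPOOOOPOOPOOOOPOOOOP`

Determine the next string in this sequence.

Each term (from the third on) is the previous term followed by the one before it: term 3 = OO·P = OOP.
So term 8 is OOPOOOOPOOPOOOOPOOOOP·OOPOOOOPOOPOO.

OOPOOOOPOOPOOOOPOOOOPOOPOOOOPOOPOO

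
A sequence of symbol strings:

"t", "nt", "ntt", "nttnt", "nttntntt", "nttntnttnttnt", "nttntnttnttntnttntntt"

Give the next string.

nttntnttnttntnttntnttnttntnttnttnt

This is a Fibonacci-style word recurrence s(k) = s(k−1)·s(k−2): e.g. nt·t = ntt.
So term 8 is nttntnttnttntnttntntt·nttntnttnttnt.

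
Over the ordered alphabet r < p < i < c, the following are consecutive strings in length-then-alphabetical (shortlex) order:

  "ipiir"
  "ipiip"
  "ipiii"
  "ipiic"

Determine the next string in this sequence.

Treat ipiic as a base-4 numeral over the given alphabet and add one, carrying through any trailing c's.

ipicr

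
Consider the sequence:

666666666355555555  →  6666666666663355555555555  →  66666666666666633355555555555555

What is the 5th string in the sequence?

6666666666666666666663333355555555555555555555

The n-th term is 3n+3 6's then n-1 3's then 3n+2 5's, where the shown terms are n = 2, 3, 4.
For term 5, n = 6, so the run lengths are 21, 5, 20.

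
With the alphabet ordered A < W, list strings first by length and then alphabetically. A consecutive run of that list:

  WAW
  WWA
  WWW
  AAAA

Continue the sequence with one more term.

AAAW

The successor of AAAA increments the rightmost position that isn't already W and resets every position after it to A.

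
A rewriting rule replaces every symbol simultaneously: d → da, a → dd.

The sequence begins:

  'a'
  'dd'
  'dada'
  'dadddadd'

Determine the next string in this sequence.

Apply φ to dadddadd symbol by symbol: d→da, a→dd, d→da, d→da, d→da, a→dd, d→da, d→da; joined: da dd da da da dd da da.

dadddadadadddada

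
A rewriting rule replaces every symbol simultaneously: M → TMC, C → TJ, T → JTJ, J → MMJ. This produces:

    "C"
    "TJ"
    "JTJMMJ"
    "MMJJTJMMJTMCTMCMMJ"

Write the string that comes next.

TMCTMCMMJMMJJTJMMJTMCTMCMMJJTJTMCTJJTJTMCTJTMCTMCMMJ

Applying the rule to each of the 18 symbols of MMJJTJMMJTMCTMCMMJ gives the pieces TMC TMC MMJ MMJ JTJ MMJ TMC TMC MMJ JTJ TMC TJ JTJ TMC TJ TMC TMC MMJ, which concatenate to the answer.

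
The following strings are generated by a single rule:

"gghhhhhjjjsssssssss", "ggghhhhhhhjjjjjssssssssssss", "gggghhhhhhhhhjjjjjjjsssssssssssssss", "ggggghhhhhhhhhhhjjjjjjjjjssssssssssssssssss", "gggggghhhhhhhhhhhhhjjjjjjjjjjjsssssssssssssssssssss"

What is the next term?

ggggggghhhhhhhhhhhhhhhjjjjjjjjjjjjjssssssssssssssssssssssss

The n-th term is n g's then 2n+1 h's then 2n-1 j's then 3n+3 s's, where the shown terms are n = 2, 3, 4, 5, 6.
At n = 7 the blocks have lengths 7, 15, 13, 24.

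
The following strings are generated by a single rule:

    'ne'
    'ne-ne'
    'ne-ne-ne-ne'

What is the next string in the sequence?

s(k+1) = s(k)·-·s(k) — each term doubles the last with '-' between the halves.
Doubling ne-ne-ne-ne with '-' between the halves:

ne-ne-ne-ne-ne-ne-ne-ne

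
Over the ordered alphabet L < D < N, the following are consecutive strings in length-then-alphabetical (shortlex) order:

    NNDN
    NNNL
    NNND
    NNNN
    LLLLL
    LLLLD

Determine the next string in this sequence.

Find the rightmost character of LLLLD below N, bump it to the next letter, and reset everything to its right to L.

LLLLN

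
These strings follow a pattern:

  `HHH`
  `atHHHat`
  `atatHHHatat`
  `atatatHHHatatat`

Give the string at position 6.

atatatatatHHHatatatatat

s(k+1) = at·s(k)·at, so each term gains at as a prefix and at as a suffix.
From atatatHHHatatat, 2 further steps: atatatHHHatatat → atatatatHHHatatatat → (answer).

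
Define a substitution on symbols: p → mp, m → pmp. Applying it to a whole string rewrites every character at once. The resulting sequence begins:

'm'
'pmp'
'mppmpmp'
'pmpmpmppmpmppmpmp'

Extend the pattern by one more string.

Rewriting the 17 symbols of pmpmpmppmpmppmpmp one by one yields mp pmp mp pmp mp pmp mp mp pmp mp pmp mp mp pmp mp pmp mp; concatenated:

mppmpmppmpmppmpmpmppmpmppmpmpmppmpmppmpmp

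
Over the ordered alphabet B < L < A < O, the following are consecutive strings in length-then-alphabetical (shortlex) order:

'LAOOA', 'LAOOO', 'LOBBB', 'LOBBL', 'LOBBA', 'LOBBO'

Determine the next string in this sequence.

The successor of LOBBO increments the rightmost position that isn't already O and resets every position after it to B.

LOBLB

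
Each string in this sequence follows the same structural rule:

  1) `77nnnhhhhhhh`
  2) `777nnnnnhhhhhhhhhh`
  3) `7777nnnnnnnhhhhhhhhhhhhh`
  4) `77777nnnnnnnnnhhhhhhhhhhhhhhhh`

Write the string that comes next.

Term n consists of n 7's, followed by 2n-1 n's, followed by 3n+1 h's, where the shown terms are n = 2, 3, 4, 5.
At n = 6 the blocks have lengths 6, 11, 19.

777777nnnnnnnnnnnhhhhhhhhhhhhhhhhhhh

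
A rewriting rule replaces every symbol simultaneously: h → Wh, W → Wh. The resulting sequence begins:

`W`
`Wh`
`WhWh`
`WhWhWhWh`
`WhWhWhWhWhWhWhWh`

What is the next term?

WhWhWhWhWhWhWhWhWhWhWhWhWhWhWhWh

Applying the rule to each of the 16 symbols of WhWhWhWhWhWhWhWh gives the pieces Wh Wh Wh Wh Wh Wh Wh Wh Wh Wh Wh Wh Wh Wh Wh Wh, which concatenate to the answer.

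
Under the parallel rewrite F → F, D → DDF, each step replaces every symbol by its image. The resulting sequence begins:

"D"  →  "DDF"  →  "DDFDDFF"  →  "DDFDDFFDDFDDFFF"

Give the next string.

DDFDDFFDDFDDFFFDDFDDFFDDFDDFFFF

φ(DDFDDFFDDFDDFFF) expands symbol-by-symbol to DDF DDF F DDF DDF F F DDF DDF F DDF DDF F F F; joining the 15 pieces gives the next term.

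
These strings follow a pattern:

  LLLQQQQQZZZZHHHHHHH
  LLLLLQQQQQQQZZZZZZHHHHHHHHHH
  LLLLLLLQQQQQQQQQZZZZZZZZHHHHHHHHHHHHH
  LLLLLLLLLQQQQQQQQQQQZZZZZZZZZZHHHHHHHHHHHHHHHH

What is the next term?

LLLLLLLLLLLQQQQQQQQQQQQQZZZZZZZZZZZZHHHHHHHHHHHHHHHHHHH

Each string has the form L^{2n-1} Q^{2n+1} Z^{2n} H^{3n+1}, where the shown terms are n = 2, 3, 4, 5.
For the next term, n = 6, so the run lengths are 11, 13, 12, 19.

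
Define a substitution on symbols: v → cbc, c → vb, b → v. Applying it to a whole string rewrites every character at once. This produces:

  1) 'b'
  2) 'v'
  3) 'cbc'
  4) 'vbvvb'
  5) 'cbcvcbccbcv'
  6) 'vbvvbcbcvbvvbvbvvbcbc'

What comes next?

Replace each of the 21 characters of vbvvbcbcvbvvbvbvvbcbc in place — cbc v cbc cbc v vb v vb cbc v cbc cbc v cbc v cbc cbc v vb v vb — and concatenate.

cbcvcbccbcvvbvvbcbcvcbccbcvcbcvcbccbcvvbvvb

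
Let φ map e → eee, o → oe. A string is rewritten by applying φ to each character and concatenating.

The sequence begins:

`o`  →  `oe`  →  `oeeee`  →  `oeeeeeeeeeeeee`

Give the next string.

Applying the rule to each of the 14 symbols of oeeeeeeeeeeeee gives the pieces oe eee eee eee eee eee eee eee eee eee eee eee eee eee, which concatenate to the answer.

oeeeeeeeeeeeeeeeeeeeeeeeeeeeeeeeeeeeeeeee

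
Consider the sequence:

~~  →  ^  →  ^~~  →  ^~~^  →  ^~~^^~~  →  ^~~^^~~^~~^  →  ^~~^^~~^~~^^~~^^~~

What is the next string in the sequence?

Each term (from the third on) is the previous term followed by the one before it: term 3 = ^·~~ = ^~~.
Continuing: ^~~^^~~^~~^^~~^^~~ · ^~~^^~~^~~^ gives term 8.

^~~^^~~^~~^^~~^^~~^~~^^~~^~~^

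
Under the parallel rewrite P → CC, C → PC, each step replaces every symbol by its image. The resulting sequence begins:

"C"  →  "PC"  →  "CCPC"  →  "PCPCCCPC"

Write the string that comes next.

Expanding PCPCCCPC: P→CC, C→PC, P→CC, C→PC, C→PC, C→PC, P→CC, C→PC. Concatenated: CC PC CC PC PC PC CC PC.

CCPCCCPCPCPCCCPC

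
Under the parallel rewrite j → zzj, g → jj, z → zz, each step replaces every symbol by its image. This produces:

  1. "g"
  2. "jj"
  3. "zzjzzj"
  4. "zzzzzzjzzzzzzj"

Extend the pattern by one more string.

Replace each of the 14 characters of zzzzzzjzzzzzzj in place — zz zz zz zz zz zz zzj zz zz zz zz zz zz zzj — and concatenate.

zzzzzzzzzzzzzzjzzzzzzzzzzzzzzj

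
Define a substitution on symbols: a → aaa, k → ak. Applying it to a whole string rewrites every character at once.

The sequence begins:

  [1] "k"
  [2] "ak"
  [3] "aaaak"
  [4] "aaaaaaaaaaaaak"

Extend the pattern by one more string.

Applying the rule to each of the 14 symbols of aaaaaaaaaaaaak gives the pieces aaa aaa aaa aaa aaa aaa aaa aaa aaa aaa aaa aaa aaa ak, which concatenate to the answer.

aaaaaaaaaaaaaaaaaaaaaaaaaaaaaaaaaaaaaaaak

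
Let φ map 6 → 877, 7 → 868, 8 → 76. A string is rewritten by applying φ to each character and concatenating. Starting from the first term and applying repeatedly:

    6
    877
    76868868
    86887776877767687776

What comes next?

φ(86887776877767687776) expands symbol-by-symbol to 76 877 76 76 868 868 868 877 76 868 868 868 877 868 877 76 868 868 868 877; joining the 20 pieces gives the next term.

7687776768688688688777686886886887786887776868868868877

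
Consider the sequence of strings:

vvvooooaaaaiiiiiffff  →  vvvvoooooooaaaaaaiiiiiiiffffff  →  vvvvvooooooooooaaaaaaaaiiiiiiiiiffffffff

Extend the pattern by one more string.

vvvvvvoooooooooooooaaaaaaaaaaiiiiiiiiiiiffffffffff

Term n consists of n+1 v's, followed by 3n-2 o's, followed by 2n a's, followed by 2n+1 i's, followed by 2n f's, where the shown terms are n = 2, 3, 4.
For the next term, n = 5, so the run lengths are 6, 13, 10, 11, 10.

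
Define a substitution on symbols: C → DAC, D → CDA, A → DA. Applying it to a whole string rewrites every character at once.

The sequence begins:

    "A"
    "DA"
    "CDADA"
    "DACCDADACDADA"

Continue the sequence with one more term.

Applying the rule to each of the 13 symbols of DACCDADACDADA gives the pieces CDA DA DAC DAC CDA DA CDA DA DAC CDA DA CDA DA, which concatenate to the answer.

CDADADACDACCDADACDADADACCDADACDADA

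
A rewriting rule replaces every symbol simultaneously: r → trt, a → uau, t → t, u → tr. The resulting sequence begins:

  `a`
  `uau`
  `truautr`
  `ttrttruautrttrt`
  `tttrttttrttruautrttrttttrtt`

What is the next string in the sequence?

ttttrttttttrttttrttruautrttrttttrttttttrttt

φ(tttrttttrttruautrttrttttrtt) expands symbol-by-symbol to t t t trt t t t t trt t t trt tr uau tr t trt t t trt t t t t trt t t; joining the 27 pieces gives the next term.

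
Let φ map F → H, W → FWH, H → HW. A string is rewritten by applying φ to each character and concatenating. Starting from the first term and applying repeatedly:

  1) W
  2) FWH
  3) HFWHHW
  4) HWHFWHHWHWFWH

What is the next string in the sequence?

Applying the rule to each of the 13 symbols of HWHFWHHWHWFWH gives the pieces HW FWH HW H FWH HW HW FWH HW FWH H FWH HW, which concatenate to the answer.

HWFWHHWHFWHHWHWFWHHWFWHHFWHHW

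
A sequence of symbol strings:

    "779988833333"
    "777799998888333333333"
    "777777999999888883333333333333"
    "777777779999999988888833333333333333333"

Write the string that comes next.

777777777799999999998888888333333333333333333333

The n-th term is 2n 7's then 2n 9's then n+2 8's then 4n+1 3's (n = 1, 2, …).
Setting n = 5 gives 10, 10, 7, 21 characters in each block.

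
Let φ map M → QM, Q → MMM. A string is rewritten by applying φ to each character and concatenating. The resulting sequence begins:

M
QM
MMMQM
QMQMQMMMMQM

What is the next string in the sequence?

Expanding QMQMQMMMMQM: Q→MMM, M→QM, Q→MMM, M→QM, Q→MMM, M→QM, M→QM, M→QM, M→QM, Q→MMM, M→QM. Concatenated: MMM QM MMM QM MMM QM QM QM QM MMM QM.

MMMQMMMMQMMMMQMQMQMQMMMMQM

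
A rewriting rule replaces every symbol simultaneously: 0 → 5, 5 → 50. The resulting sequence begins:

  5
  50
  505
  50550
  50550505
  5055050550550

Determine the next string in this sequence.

Rewriting the 13 symbols of 5055050550550 one by one yields 50 5 50 50 5 50 5 50 50 5 50 50 5; concatenated:

505505055055050550505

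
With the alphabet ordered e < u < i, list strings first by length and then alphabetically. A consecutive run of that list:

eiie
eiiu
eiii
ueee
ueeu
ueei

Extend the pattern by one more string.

Treat ueei as a base-3 numeral over the given alphabet and add one, carrying through any trailing i's.

ueue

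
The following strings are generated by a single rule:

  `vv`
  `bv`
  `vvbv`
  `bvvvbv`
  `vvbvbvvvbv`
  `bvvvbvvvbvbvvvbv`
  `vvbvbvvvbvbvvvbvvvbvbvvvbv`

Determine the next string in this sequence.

Each term (from the third on) is the two preceding terms concatenated in order: term 3 = vv·bv = vvbv.
The next term joins bvvvbvvvbvbvvvbv and vvbvbvvvbvbvvvbvvvbvbvvvbv.

bvvvbvvvbvbvvvbvvvbvbvvvbvbvvvbvvvbvbvvvbv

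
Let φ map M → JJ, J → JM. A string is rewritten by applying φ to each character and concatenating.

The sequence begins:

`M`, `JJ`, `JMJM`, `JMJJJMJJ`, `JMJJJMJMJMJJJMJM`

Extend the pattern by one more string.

JMJJJMJMJMJJJMJJJMJJJMJMJMJJJMJJ

φ(JMJJJMJMJMJJJMJM) expands symbol-by-symbol to JM JJ JM JM JM JJ JM JJ JM JJ JM JM JM JJ JM JJ; joining the 16 pieces gives the next term.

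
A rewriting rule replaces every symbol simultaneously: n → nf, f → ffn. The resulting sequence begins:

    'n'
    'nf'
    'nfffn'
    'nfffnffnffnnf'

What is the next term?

nfffnffnffnnfffnffnnfffnffnnfnfffn

Replace each of the 13 characters of nfffnffnffnnf in place — nf ffn ffn ffn nf ffn ffn nf ffn ffn nf nf ffn — and concatenate.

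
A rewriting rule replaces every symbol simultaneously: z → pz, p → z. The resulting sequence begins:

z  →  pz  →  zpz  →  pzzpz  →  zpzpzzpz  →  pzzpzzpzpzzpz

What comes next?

zpzpzzpzpzzpzzpzpzzpz

Applying the rule to each of the 13 symbols of pzzpzzpzpzzpz gives the pieces z pz pz z pz pz z pz z pz pz z pz, which concatenate to the answer.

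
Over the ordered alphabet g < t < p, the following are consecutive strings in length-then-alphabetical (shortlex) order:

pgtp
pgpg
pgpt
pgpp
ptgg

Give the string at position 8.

Stepping forward 3 times from ptgg: ptgg → ptgt → ptgp, then the target.

pttg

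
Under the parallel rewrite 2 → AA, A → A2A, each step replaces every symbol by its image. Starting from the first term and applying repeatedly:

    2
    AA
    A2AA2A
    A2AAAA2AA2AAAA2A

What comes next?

Replace each of the 16 characters of A2AAAA2AA2AAAA2A in place — A2A AA A2A A2A A2A A2A AA A2A A2A AA A2A A2A A2A A2A AA A2A — and concatenate.

A2AAAA2AA2AA2AA2AAAA2AA2AAAA2AA2AA2AA2AAAA2A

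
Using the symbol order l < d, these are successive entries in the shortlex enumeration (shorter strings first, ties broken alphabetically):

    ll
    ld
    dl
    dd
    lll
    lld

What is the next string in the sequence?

Treat lld as a base-2 numeral over the given alphabet and add one, carrying through any trailing d's.

ldl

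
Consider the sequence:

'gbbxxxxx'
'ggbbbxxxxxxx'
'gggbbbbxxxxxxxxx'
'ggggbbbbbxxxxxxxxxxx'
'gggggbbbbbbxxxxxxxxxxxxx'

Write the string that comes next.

ggggggbbbbbbbxxxxxxxxxxxxxxx

Term n consists of n-1 g's, followed by n b's, followed by 2n+1 x's, where the shown terms are n = 2, 3, 4, 5, 6.
For the next term, n = 7, so the run lengths are 6, 7, 15.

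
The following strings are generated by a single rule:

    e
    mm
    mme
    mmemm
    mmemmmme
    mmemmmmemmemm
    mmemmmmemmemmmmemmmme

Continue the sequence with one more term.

This is a Fibonacci-style word recurrence s(k) = s(k−1)·s(k−2): e.g. mm·e = mme.
Continuing: mmemmmmemmemmmmemmmme · mmemmmmemmemm gives term 8.

mmemmmmemmemmmmemmmmemmemmmmemmemm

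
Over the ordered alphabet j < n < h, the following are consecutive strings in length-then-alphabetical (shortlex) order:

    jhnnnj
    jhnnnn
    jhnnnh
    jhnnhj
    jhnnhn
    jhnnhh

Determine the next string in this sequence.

jhnhjj

Find the rightmost character of jhnnhh below h, bump it to the next letter, and reset everything to its right to j.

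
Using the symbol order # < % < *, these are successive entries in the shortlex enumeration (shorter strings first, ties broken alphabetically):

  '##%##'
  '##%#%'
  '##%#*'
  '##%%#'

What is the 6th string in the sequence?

Stepping forward 2 times from ##%%#: ##%%# → ##%%%, then the target.

##%%*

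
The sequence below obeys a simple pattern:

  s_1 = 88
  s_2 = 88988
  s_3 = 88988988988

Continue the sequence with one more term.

s(k+1) = s(k)·9·s(k) — each term doubles the last with '9' between the halves.
Doubling 88988988988 with '9' between the halves:

88988988988988988988988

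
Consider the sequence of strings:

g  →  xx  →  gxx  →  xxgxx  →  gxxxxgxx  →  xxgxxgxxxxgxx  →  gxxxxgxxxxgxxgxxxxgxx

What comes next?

xxgxxgxxxxgxxgxxxxgxxxxgxxgxxxxgxx

This is a Fibonacci-style word recurrence s(k) = s(k−2)·s(k−1): e.g. g·xx = gxx.
Continuing: xxgxxgxxxxgxx · gxxxxgxxxxgxxgxxxxgxx gives term 8.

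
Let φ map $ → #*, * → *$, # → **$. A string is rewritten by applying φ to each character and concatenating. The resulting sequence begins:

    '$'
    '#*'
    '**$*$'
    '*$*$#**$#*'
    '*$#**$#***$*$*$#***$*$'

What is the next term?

φ(*$#**$#***$*$*$#***$*$) expands symbol-by-symbol to *$ #* **$ *$ *$ #* **$ *$ *$ *$ #* *$ #* *$ #* **$ *$ *$ *$ #* *$ #*; joining the 22 pieces gives the next term.

*$#***$*$*$#***$*$*$*$#**$#**$#***$*$*$*$#**$#*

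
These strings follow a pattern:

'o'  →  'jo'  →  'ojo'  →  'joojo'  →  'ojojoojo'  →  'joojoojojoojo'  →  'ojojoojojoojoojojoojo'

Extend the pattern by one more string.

Each term (from the third on) is the two preceding terms concatenated in order: term 3 = o·jo = ojo.
Continuing: joojoojojoojo · ojojoojojoojoojojoojo gives term 8.

joojoojojoojoojojoojojoojoojojoojo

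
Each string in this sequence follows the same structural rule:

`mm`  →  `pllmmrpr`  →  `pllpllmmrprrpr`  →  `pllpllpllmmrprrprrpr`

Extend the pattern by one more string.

Each term wraps the previous one in pll on the left and rpr on the right.
So the next term is pll·pllpllpllmmrprrprrpr·rpr.

pllpllpllpllmmrprrprrprrpr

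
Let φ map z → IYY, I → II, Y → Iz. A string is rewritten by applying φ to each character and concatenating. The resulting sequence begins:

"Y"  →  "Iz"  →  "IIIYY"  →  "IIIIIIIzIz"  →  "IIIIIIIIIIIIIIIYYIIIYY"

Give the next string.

φ(IIIIIIIIIIIIIIIYYIIIYY) expands symbol-by-symbol to II II II II II II II II II II II II II II II Iz Iz II II II Iz Iz; joining the 22 pieces gives the next term.

IIIIIIIIIIIIIIIIIIIIIIIIIIIIIIIzIzIIIIIIIzIz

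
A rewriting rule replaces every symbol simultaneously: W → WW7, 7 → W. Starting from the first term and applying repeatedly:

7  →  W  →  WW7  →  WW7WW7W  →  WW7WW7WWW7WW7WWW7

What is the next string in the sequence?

Applying the rule to each of the 17 symbols of WW7WW7WWW7WW7WWW7 gives the pieces WW7 WW7 W WW7 WW7 W WW7 WW7 WW7 W WW7 WW7 W WW7 WW7 WW7 W, which concatenate to the answer.

WW7WW7WWW7WW7WWW7WW7WW7WWW7WW7WWW7WW7WW7W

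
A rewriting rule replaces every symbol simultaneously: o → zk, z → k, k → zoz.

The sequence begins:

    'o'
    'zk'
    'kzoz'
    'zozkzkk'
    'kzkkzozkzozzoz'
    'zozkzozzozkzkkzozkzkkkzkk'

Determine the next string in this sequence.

Applying the rule to each of the 25 symbols of zozkzozzozkzkkzozkzkkkzkk gives the pieces k zk k zoz k zk k k zk k zoz k zoz zoz k zk k zoz k zoz zoz zoz k zoz zoz, which concatenate to the answer.

kzkkzozkzkkkzkkzozkzozzozkzkkzozkzozzozzozkzozzoz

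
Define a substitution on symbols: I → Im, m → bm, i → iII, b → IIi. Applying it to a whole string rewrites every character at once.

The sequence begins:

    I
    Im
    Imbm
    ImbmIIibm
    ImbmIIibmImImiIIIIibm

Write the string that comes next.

Rewriting the 21 symbols of ImbmIIibmImImiIIIIibm one by one yields Im bm IIi bm Im Im iII IIi bm Im bm Im bm iII Im Im Im Im iII IIi bm; concatenated:

ImbmIIibmImImiIIIIibmImbmImbmiIIImImImImiIIIIibm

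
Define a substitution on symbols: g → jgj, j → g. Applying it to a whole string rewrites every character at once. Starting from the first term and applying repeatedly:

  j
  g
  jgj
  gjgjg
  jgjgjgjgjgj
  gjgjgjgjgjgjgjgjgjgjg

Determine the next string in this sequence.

jgjgjgjgjgjgjgjgjgjgjgjgjgjgjgjgjgjgjgjgjgj

Replace each of the 21 characters of gjgjgjgjgjgjgjgjgjgjg in place — jgj g jgj g jgj g jgj g jgj g jgj g jgj g jgj g jgj g jgj g jgj — and concatenate.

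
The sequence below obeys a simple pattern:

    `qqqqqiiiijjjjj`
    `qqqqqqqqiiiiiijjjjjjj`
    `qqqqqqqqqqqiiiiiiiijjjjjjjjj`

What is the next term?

The n-th term is 3n-1 q's then 2n i's then 2n+1 j's, where the shown terms are n = 2, 3, 4.
For the next term, n = 5, so the run lengths are 14, 10, 11.

qqqqqqqqqqqqqqiiiiiiiiiijjjjjjjjjjj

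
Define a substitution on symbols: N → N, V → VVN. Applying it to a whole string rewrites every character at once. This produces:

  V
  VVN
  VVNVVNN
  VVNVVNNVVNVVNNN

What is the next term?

φ(VVNVVNNVVNVVNNN) expands symbol-by-symbol to VVN VVN N VVN VVN N N VVN VVN N VVN VVN N N N; joining the 15 pieces gives the next term.

VVNVVNNVVNVVNNNVVNVVNNVVNVVNNNN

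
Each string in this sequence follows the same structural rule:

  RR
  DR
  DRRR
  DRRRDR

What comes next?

DRRRDRDRRR

From term 3 onward, concatenate the last term with the second-to-last: DR·RR = DRRR, DRRR·DR = DRRRDR, …
The next term joins DRRRDR and DRRR.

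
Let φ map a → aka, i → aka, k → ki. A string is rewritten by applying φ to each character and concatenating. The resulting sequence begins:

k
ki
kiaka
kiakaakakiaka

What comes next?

kiakaakakiakaakakiakakiakaakakiaka

Replace each of the 13 characters of kiakaakakiaka in place — ki aka aka ki aka aka ki aka ki aka aka ki aka — and concatenate.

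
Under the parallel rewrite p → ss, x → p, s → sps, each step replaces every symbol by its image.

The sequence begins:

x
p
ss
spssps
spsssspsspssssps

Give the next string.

Replace each of the 16 characters of spsssspsspssssps in place — sps ss sps sps sps sps ss sps sps ss sps sps sps sps ss sps — and concatenate.

spsssspsspsspsspsssspsspsssspsspsspsspssssps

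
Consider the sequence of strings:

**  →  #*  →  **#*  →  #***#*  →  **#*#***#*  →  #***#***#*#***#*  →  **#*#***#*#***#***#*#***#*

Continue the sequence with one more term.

#***#***#*#***#***#*#***#*#***#***#*#***#*

This is a Fibonacci-style word recurrence s(k) = s(k−2)·s(k−1): e.g. **·#* = **#*.
So term 8 is #***#***#*#***#*·**#*#***#*#***#***#*#***#*.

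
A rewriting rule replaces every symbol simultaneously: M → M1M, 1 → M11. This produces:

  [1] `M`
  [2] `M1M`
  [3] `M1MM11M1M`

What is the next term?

Rewriting each symbol of M1MM11M1M: M→M1M, 1→M11, M→M1M, M→M1M, 1→M11, 1→M11, M→M1M, 1→M11, M→M1M, which concatenates to M1M M11 M1M M1M M11 M11 M1M M11 M1M.

M1MM11M1MM1MM11M11M1MM11M1M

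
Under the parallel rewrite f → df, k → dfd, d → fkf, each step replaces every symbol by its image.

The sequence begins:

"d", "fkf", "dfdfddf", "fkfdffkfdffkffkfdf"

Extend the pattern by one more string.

Replace each of the 18 characters of fkfdffkfdffkffkfdf in place — df dfd df fkf df df dfd df fkf df df dfd df df dfd df fkf df — and concatenate.

dfdfddffkfdfdfdfddffkfdfdfdfddfdfdfddffkfdf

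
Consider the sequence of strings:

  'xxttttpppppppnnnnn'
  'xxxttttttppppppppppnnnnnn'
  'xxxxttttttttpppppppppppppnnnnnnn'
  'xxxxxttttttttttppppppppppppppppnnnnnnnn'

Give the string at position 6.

The n-th term is n x's then 2n t's then 3n+1 p's then n+3 n's, where the shown terms are n = 2, 3, 4, 5.
For term 6, n = 7, so the run lengths are 7, 14, 22, 10.

xxxxxxxttttttttttttttppppppppppppppppppppppnnnnnnnnnn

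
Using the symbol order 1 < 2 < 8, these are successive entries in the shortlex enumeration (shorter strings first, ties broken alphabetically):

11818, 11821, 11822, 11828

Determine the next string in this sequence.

Find the rightmost character of 11828 below 8, bump it to the next letter, and reset everything to its right to 1.

11881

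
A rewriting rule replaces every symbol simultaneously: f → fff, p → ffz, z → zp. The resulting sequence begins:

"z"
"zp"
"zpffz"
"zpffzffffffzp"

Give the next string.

Rewriting the 13 symbols of zpffzffffffzp one by one yields zp ffz fff fff zp fff fff fff fff fff fff zp ffz; concatenated:

zpffzffffffzpffffffffffffffffffzpffz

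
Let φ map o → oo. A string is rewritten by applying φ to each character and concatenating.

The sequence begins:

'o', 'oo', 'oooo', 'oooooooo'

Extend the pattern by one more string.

oooooooooooooooo

Rewriting each symbol of oooooooo: o→oo, o→oo, o→oo, o→oo, o→oo, o→oo, o→oo, o→oo, which concatenates to oo oo oo oo oo oo oo oo.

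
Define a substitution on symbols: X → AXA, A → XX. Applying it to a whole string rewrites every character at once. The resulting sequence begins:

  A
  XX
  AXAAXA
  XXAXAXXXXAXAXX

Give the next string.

Applying the rule to each of the 14 symbols of XXAXAXXXXAXAXX gives the pieces AXA AXA XX AXA XX AXA AXA AXA AXA XX AXA XX AXA AXA, which concatenate to the answer.

AXAAXAXXAXAXXAXAAXAAXAAXAXXAXAXXAXAAXA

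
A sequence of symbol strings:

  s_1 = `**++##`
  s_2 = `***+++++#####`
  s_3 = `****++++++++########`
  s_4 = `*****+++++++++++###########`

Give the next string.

The n-th term is n+1 *'s then 3n-1 +'s then 3n-1 #'s (n = 1, 2, …).
At n = 5 the blocks have lengths 6, 14, 14.

******++++++++++++++##############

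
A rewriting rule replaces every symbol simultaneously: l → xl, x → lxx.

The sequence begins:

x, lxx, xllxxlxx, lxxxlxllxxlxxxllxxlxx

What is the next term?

Applying the rule to each of the 21 symbols of lxxxlxllxxlxxxllxxlxx gives the pieces xl lxx lxx lxx xl lxx xl xl lxx lxx xl lxx lxx lxx xl xl lxx lxx xl lxx lxx, which concatenate to the answer.

xllxxlxxlxxxllxxxlxllxxlxxxllxxlxxlxxxlxllxxlxxxllxxlxx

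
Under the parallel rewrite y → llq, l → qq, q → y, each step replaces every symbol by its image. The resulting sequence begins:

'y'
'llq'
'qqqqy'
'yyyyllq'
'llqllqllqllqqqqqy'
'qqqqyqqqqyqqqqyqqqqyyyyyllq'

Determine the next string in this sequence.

Rewriting the 27 symbols of qqqqyqqqqyqqqqyqqqqyyyyyllq one by one yields y y y y llq y y y y llq y y y y llq y y y y llq llq llq llq llq qq qq y; concatenated:

yyyyllqyyyyllqyyyyllqyyyyllqllqllqllqllqqqqqy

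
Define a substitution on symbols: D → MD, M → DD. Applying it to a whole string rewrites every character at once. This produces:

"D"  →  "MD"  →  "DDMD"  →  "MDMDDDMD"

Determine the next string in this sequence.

Expanding MDMDDDMD: M→DD, D→MD, M→DD, D→MD, D→MD, D→MD, M→DD, D→MD. Concatenated: DD MD DD MD MD MD DD MD.

DDMDDDMDMDMDDDMD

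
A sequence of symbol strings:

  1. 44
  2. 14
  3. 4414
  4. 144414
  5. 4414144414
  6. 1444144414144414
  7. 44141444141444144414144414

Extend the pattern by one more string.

From term 3 onward, concatenate the second-to-last term with the last: 44·14 = 4414, 14·4414 = 144414, …
So term 8 is 1444144414144414·44141444141444144414144414.

144414441414441444141444141444144414144414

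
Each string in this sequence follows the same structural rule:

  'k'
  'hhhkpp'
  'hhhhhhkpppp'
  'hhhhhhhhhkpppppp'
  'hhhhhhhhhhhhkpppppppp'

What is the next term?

s(k+1) = hhh·s(k)·pp, so each term gains hhh as a prefix and pp as a suffix.
Applying this once more to hhhhhhhhhhhhkpppppppp:

hhhhhhhhhhhhhhhkpppppppppp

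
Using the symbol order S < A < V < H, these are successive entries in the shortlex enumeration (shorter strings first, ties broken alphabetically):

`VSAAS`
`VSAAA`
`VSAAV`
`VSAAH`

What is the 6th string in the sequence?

Stepping forward 2 times from VSAAH: VSAAH → VSAVS, then the target.

VSAVA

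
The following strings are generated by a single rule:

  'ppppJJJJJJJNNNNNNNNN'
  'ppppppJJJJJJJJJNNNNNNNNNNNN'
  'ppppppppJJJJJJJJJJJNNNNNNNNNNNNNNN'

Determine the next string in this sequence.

ppppppppppJJJJJJJJJJJJJNNNNNNNNNNNNNNNNNN

Reading off run lengths: p runs 4, 6, 8; J runs 7, 9, 11; N runs 9, 12, 15 — each is linear in n, where the shown terms are n = 2, 3, 4.
Setting n = 5 gives 10, 13, 18 characters in each block.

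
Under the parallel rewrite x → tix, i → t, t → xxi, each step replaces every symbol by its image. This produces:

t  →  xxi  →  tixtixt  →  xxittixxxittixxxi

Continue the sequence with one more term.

tixtixtxxixxittixtixtixtxxixxittixtixtixt

φ(xxittixxxittixxxi) expands symbol-by-symbol to tix tix t xxi xxi t tix tix tix t xxi xxi t tix tix tix t; joining the 17 pieces gives the next term.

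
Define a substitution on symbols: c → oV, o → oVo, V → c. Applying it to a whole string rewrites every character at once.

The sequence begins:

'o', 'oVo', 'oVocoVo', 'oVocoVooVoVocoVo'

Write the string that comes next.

Rewriting the 16 symbols of oVocoVooVoVocoVo one by one yields oVo c oVo oV oVo c oVo oVo c oVo c oVo oV oVo c oVo; concatenated:

oVocoVooVoVocoVooVocoVocoVooVoVocoVo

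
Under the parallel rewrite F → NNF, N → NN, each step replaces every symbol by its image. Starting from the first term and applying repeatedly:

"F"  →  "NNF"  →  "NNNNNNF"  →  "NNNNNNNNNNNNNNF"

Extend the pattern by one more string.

Applying the rule to each of the 15 symbols of NNNNNNNNNNNNNNF gives the pieces NN NN NN NN NN NN NN NN NN NN NN NN NN NN NNF, which concatenate to the answer.

NNNNNNNNNNNNNNNNNNNNNNNNNNNNNNF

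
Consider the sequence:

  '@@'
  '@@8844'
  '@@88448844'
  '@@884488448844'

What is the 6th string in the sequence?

Every step adds 8844 to the end: s(k+1) = s(k)·8844.
From @@884488448844, 2 further steps: @@884488448844 → @@8844884488448844 → (answer).

@@88448844884488448844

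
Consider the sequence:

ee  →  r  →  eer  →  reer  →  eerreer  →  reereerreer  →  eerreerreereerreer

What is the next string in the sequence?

Each term (from the third on) is the two preceding terms concatenated in order: term 3 = ee·r = eer.
So term 8 is reereerreer·eerreerreereerreer.

reereerreereerreerreereerreer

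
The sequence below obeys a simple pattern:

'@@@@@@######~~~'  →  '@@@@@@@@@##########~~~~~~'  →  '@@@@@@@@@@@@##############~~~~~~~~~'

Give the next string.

@@@@@@@@@@@@@@@##################~~~~~~~~~~~~

Reading off run lengths: @ runs 6, 9, 12; # runs 6, 10, 14; ~ runs 3, 6, 9 — each is linear in n (n = 1, 2, …).
Setting n = 4 gives 15, 18, 12 characters in each block.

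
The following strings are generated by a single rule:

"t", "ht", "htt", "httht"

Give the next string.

htththtt

Each term (from the third on) is the previous term followed by the one before it: term 3 = ht·t = htt.
The next term joins httht and htt.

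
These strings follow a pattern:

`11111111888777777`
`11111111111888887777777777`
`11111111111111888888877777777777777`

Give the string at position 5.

11111111111111111111888888888887777777777777777777777

The n-th term is 3n+2 1's then 2n-1 8's then 4n-2 7's, where the shown terms are n = 2, 3, 4.
At n = 6 the blocks have lengths 20, 11, 22.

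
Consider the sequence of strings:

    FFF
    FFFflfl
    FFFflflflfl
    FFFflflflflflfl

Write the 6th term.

FFFflflflflflflflflflfl

The strings grow by a fixed suffix flfl each time.
From FFFflflflflflfl, 2 further steps: FFFflflflflflfl → FFFflflflflflflflfl → (answer).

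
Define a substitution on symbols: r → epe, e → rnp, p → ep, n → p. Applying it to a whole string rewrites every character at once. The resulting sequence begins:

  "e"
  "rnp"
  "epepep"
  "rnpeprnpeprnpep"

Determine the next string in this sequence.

Rewriting the 15 symbols of rnpeprnpeprnpep one by one yields epe p ep rnp ep epe p ep rnp ep epe p ep rnp ep; concatenated:

epepeprnpepepepeprnpepepepeprnpep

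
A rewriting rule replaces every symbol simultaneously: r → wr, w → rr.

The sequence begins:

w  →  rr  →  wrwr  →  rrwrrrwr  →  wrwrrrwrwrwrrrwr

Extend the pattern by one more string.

Rewriting the 16 symbols of wrwrrrwrwrwrrrwr one by one yields rr wr rr wr wr wr rr wr rr wr rr wr wr wr rr wr; concatenated:

rrwrrrwrwrwrrrwrrrwrrrwrwrwrrrwr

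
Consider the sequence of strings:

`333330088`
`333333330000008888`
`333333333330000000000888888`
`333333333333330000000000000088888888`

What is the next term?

333333333333333330000000000000000008888888888

Reading off run lengths: 3 runs 5, 8, 11, 14; 0 runs 2, 6, 10, 14; 8 runs 2, 4, 6, 8 — each is linear in n (n = 1, 2, …).
For the next term, n = 5, so the run lengths are 17, 18, 10.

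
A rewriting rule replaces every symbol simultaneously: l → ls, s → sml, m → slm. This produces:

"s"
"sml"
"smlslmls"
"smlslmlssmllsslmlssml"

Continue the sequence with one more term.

Replace each of the 21 characters of smlslmlssmllsslmlssml in place — sml slm ls sml ls slm ls sml sml slm ls ls sml sml ls slm ls sml sml slm ls — and concatenate.

smlslmlssmllsslmlssmlsmlslmlslssmlsmllsslmlssmlsmlslmls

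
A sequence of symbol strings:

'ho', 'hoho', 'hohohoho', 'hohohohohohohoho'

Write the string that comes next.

Every step duplicates the string.
So the next term is two copies of hohohohohohohoho.

hohohohohohohohohohohohohohohoho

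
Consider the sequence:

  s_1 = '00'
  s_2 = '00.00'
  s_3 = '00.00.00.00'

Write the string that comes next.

Every step duplicates the string with '.' between the halves.
One more doubling of 00.00.00.00 gives the answer.

00.00.00.00.00.00.00.00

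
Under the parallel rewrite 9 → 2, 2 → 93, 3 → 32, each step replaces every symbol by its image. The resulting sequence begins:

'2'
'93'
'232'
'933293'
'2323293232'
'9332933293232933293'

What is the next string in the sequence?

Rewriting the 19 symbols of 9332933293232933293 one by one yields 2 32 32 93 2 32 32 93 2 32 93 32 93 2 32 32 93 2 32; concatenated:

232329323232932329332932323293232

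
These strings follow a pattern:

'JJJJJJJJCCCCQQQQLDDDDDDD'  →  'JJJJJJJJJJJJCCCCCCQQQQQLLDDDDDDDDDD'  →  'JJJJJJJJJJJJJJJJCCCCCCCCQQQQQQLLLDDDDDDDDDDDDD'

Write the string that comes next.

JJJJJJJJJJJJJJJJJJJJCCCCCCCCCCQQQQQQQLLLLDDDDDDDDDDDDDDDD

Each string has the form J^{4n} C^{2n} Q^{n+2} L^{n-1} D^{3n+1}, where the shown terms are n = 2, 3, 4.
Setting n = 5 gives 20, 10, 7, 4, 16 characters in each block.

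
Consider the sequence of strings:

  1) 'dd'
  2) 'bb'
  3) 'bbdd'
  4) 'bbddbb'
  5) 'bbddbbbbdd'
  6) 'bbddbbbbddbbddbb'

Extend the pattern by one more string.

From term 3 onward, concatenate the last term with the second-to-last: bb·dd = bbdd, bbdd·bb = bbddbb, …
The next term joins bbddbbbbddbbddbb and bbddbbbbdd.

bbddbbbbddbbddbbbbddbbbbdd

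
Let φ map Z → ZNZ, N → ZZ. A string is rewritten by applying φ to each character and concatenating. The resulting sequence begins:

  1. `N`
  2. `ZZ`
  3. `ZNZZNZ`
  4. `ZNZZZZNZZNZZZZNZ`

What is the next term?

ZNZZZZNZZNZZNZZNZZZZNZZNZZZZNZZNZZNZZNZZZZNZ

Applying the rule to each of the 16 symbols of ZNZZZZNZZNZZZZNZ gives the pieces ZNZ ZZ ZNZ ZNZ ZNZ ZNZ ZZ ZNZ ZNZ ZZ ZNZ ZNZ ZNZ ZNZ ZZ ZNZ, which concatenate to the answer.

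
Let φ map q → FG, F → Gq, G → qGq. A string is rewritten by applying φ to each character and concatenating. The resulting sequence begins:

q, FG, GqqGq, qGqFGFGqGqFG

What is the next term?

Expanding qGqFGFGqGqFG: q→FG, G→qGq, q→FG, F→Gq, G→qGq, F→Gq, G→qGq, q→FG, G→qGq, q→FG, F→Gq, G→qGq. Concatenated: FG qGq FG Gq qGq Gq qGq FG qGq FG Gq qGq.

FGqGqFGGqqGqGqqGqFGqGqFGGqqGq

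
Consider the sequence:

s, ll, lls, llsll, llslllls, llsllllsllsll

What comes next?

From term 3 onward, concatenate the last term with the second-to-last: ll·s = lls, lls·ll = llsll, …
The next term joins llsllllsllsll and llslllls.

llsllllsllsllllslllls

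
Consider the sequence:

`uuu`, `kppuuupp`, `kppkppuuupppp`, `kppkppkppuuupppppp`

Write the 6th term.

Each term wraps the previous one in kpp on the left and pp on the right.
From kppkppkppuuupppppp, 2 further steps: kppkppkppuuupppppp → kppkppkppkppuuupppppppp → (answer).

kppkppkppkppkppuuupppppppppp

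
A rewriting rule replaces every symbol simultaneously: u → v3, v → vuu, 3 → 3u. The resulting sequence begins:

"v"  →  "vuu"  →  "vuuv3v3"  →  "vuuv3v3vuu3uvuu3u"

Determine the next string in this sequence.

Replace each of the 17 characters of vuuv3v3vuu3uvuu3u in place — vuu v3 v3 vuu 3u vuu 3u vuu v3 v3 3u v3 vuu v3 v3 3u v3 — and concatenate.

vuuv3v3vuu3uvuu3uvuuv3v33uv3vuuv3v33uv3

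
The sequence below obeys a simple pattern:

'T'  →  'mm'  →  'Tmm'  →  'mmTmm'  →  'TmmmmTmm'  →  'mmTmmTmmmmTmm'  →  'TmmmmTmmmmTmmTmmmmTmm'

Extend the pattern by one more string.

Each term (from the third on) is the two preceding terms concatenated in order: term 3 = T·mm = Tmm.
The next term joins mmTmmTmmmmTmm and TmmmmTmmmmTmmTmmmmTmm.

mmTmmTmmmmTmmTmmmmTmmmmTmmTmmmmTmm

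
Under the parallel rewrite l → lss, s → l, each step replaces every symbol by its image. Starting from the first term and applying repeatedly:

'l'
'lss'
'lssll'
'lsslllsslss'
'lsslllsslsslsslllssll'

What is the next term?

lsslllsslsslsslllsslllsslllsslsslsslllsslss

Replace each of the 21 characters of lsslllsslsslsslllssll in place — lss l l lss lss lss l l lss l l lss l l lss lss lss l l lss lss — and concatenate.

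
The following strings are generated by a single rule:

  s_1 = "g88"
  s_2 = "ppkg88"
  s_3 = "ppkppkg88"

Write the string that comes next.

Each term is the previous one with ppk prepended.
One more step from ppkppkg88 gives the answer.

ppkppkppkg88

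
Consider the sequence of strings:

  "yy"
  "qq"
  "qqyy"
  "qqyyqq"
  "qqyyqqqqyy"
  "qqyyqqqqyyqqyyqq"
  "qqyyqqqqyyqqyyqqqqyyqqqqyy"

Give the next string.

qqyyqqqqyyqqyyqqqqyyqqqqyyqqyyqqqqyyqqyyqq

From term 3 onward, concatenate the last term with the second-to-last: qq·yy = qqyy, qqyy·qq = qqyyqq, …
The next term joins qqyyqqqqyyqqyyqqqqyyqqqqyy and qqyyqqqqyyqqyyqq.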